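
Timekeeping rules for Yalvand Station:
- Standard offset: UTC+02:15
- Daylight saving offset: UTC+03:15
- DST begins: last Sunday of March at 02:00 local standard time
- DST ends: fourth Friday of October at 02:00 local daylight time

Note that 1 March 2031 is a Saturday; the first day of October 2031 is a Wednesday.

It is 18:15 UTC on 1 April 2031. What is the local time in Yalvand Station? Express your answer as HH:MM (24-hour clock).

1 March 2031 is a Saturday, so Sundays fall on 2, 9, 16, 23, 30; the last is March 30.
1 October 2031 is a Wednesday, so the first Friday is October 3 and the fourth is October 24.
At the standard offset (UTC+02:15), 18:15 UTC + 2h15m = 20:30 Yalvand Station standard time.
The standard-time date in Yalvand Station, 1 April 2031, lies within the daylight-saving period (30 March – 24 October), so Yalvand Station is on daylight time, UTC+03:15.
18:15 UTC + 3h15m = 21:30 local.

21:30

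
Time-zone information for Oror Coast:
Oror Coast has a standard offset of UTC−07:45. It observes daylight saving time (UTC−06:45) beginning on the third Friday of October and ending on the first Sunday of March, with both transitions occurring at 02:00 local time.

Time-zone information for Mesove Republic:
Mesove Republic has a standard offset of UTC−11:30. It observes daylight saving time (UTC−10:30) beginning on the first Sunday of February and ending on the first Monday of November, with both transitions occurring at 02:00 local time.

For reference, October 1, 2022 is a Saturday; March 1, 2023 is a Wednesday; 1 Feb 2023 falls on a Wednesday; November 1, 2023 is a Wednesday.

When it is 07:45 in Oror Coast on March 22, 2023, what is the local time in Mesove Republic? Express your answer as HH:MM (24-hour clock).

1 October 2022 is a Saturday, so the first Friday is October 7 and the third is October 21.
1 March 2023 is a Wednesday, so the first Sunday is March 5.
March 22, 2023 does not fall between 21 October 2022 and 5 March 2023, so daylight saving is not in effect and Oror Coast is at UTC−07:45.
07:45 Oror Coast + 7h45m = 15:30 UTC.
1 February 2023 is a Wednesday, so the first Sunday is February 5.
1 November 2023 is a Wednesday, so the first Monday is November 6.
At the standard offset (UTC−11:30), 15:30 UTC − 11h30m = 04:00 Mesove Republic standard time.
The standard-time date in Mesove Republic, March 22, 2023, falls between 5 February and 6 November, so daylight saving is in effect and Mesove Republic is at UTC−10:30.
15:30 UTC − 10h30m = 05:00 Mesove Republic.

05:00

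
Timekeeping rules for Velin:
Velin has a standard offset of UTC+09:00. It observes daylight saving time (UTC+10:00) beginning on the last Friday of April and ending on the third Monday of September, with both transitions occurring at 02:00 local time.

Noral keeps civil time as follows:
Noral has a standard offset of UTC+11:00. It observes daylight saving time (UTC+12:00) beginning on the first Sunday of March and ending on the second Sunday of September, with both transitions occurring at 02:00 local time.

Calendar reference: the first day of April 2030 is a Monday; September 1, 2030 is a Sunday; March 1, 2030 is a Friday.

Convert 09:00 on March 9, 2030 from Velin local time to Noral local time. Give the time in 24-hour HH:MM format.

1 April 2030 is a Monday, so Fridays fall on 5, 12, 19, 26; the last is April 26.
1 September 2030 is a Sunday, so the first Monday is September 2 and the third is September 16.
March 9, 2030 does not fall between 26 April and 16 September, so daylight saving is not in effect and Velin is at UTC+09:00.
09:00 Velin − 9h = 00:00 UTC.
1 March 2030 is a Friday, so the first Sunday is March 3.
1 September 2030 is a Sunday, so the first Sunday is September 1 and the second is September 8.
At the standard offset (UTC+11:00), 00:00 UTC + 11h = 11:00 Noral standard time.
Daylight saving runs 3 March – 8 September; the standard-time date in Noral, March 9, 2030, is inside that window, so Noral is at UTC+12:00.
00:00 UTC + 12h = 12:00 Noral.

12:00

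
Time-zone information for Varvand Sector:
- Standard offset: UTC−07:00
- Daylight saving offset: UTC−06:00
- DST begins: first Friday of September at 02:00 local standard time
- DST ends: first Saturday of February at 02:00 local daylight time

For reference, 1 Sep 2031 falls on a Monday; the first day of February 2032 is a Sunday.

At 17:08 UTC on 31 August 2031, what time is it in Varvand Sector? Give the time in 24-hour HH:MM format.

1 September 2031 is a Monday, so the first Friday is September 5.
1 February 2032 is a Sunday, so the first Saturday is February 7.
At the standard offset (UTC−07:00), 17:08 UTC − 7h = 10:08 Varvand Sector standard time.
The standard-time date in Varvand Sector, 31 August 2031, is outside the daylight-saving period (5 September 2031 – 7 February 2032), so Varvand Sector is on standard time, UTC−07:00.
17:08 UTC − 7h = 10:08 local.

10:08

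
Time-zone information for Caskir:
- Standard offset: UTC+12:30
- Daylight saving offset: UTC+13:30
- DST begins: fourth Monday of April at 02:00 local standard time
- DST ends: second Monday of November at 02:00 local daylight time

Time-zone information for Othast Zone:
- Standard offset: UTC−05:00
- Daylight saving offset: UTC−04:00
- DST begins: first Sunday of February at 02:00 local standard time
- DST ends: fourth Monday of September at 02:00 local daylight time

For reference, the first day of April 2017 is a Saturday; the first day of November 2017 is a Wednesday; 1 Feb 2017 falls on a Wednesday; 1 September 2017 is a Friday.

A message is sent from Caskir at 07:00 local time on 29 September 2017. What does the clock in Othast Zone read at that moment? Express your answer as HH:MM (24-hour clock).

1 April 2017 is a Saturday, so the first Monday is April 3 and the fourth is April 24.
1 November 2017 is a Wednesday, so the first Monday is November 6 and the second is November 13.
29 September 2017 lies within the daylight-saving period (24 April – 13 November), so Caskir is on daylight time, UTC+13:30.
07:00 Caskir − 13h30m = 17:30 UTC (rolling into the previous day, 28 September 2017).
1 February 2017 is a Wednesday, so the first Sunday is February 5.
1 September 2017 is a Friday, so the first Monday is September 4 and the fourth is September 25.
At the standard offset (UTC−05:00), 17:30 UTC − 5h = 12:30 Othast Zone standard time.
Daylight saving runs 5 February – 25 September; the standard-time date in Othast Zone, 28 September 2017, is outside that window, so Othast Zone is on standard time at UTC−05:00.
17:30 UTC − 5h = 12:30 Othast Zone.

12:30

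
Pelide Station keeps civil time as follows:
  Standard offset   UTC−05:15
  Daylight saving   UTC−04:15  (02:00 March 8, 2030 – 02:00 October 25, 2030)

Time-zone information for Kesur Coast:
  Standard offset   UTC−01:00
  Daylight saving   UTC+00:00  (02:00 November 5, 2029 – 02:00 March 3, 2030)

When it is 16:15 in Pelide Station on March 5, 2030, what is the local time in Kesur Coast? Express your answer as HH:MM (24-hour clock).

March 5, 2030 does not fall between 8 March and 25 October, so daylight saving is not in effect and Pelide Station is at UTC−05:15.
16:15 Pelide Station + 5h15m = 21:30 UTC.
At the standard offset (UTC−01:00), 21:30 UTC − 1h = 20:30 Kesur Coast standard time.
The standard-time date in Kesur Coast, March 5, 2030, does not fall between 5 November 2029 and 3 March 2030, so daylight saving is not in effect and Kesur Coast is at UTC−01:00.
21:30 UTC − 1h = 20:30 Kesur Coast.

20:30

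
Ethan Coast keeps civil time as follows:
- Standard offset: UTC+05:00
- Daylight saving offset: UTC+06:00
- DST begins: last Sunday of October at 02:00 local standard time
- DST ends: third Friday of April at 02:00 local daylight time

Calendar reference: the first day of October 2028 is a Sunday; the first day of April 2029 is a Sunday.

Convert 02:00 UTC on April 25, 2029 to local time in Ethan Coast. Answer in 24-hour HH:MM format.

07:00

1 October 2028 is a Sunday, so Sundays fall on 1, 8, 15, 22, 29; the last is October 29.
1 April 2029 is a Sunday, so the first Friday is April 6 and the third is April 20.
At the standard offset (UTC+05:00), 02:00 UTC + 5h = 07:00 Ethan Coast standard time.
The standard-time date in Ethan Coast, April 25, 2029, is outside the daylight-saving period (29 October 2028 – 20 April 2029), so Ethan Coast is on standard time, UTC+05:00.
02:00 UTC + 5h = 07:00 local.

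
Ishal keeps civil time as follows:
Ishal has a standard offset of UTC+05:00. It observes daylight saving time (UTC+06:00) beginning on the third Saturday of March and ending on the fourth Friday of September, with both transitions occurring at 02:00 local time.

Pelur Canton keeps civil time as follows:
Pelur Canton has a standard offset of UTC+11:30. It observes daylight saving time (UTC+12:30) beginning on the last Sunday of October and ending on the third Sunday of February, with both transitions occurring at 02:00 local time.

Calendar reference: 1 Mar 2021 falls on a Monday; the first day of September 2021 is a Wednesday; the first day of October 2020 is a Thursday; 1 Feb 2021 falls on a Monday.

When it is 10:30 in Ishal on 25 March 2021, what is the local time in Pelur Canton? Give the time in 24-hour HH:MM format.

1 March 2021 is a Monday, so the first Saturday is March 6 and the third is March 20.
1 September 2021 is a Wednesday, so the first Friday is September 3 and the fourth is September 24.
25 March 2021 lies within the daylight-saving period (20 March – 24 September), so Ishal is on daylight time, UTC+06:00.
10:30 Ishal − 6h = 04:30 UTC.
1 October 2020 is a Thursday, so Sundays fall on 4, 11, 18, 25; the last is October 25.
1 February 2021 is a Monday, so the first Sunday is February 7 and the third is February 21.
At the standard offset (UTC+11:30), 04:30 UTC + 11h30m = 16:00 Pelur Canton standard time.
The standard-time date in Pelur Canton, 25 March 2021, is outside the daylight-saving period (25 October 2020 – 21 February 2021), so Pelur Canton is on standard time, UTC+11:30.
04:30 UTC + 11h30m = 16:00 Pelur Canton.

16:00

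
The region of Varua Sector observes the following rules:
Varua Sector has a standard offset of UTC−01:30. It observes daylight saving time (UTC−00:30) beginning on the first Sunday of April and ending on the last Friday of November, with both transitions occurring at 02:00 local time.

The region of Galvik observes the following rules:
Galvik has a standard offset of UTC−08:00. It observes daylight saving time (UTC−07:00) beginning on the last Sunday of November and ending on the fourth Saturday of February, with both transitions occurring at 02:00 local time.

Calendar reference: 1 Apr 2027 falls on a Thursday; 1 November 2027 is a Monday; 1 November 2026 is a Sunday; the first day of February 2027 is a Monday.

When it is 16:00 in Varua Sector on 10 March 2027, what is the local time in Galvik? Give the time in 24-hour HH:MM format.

09:30

1 April 2027 is a Thursday, so the first Sunday is April 4.
1 November 2027 is a Monday, so Fridays fall on 5, 12, 19, 26; the last is November 26.
10 March 2027 is outside the daylight-saving period (4 April – 26 November), so Varua Sector is on standard time, UTC−01:30.
16:00 Varua Sector + 1h30m = 17:30 UTC.
1 November 2026 is a Sunday, so Sundays fall on 1, 8, 15, 22, 29; the last is November 29.
1 February 2027 is a Monday, so the first Saturday is February 6 and the fourth is February 27.
At the standard offset (UTC−08:00), 17:30 UTC − 8h = 09:30 Galvik standard time.
Daylight saving runs 29 November 2026 – 27 February 2027; the standard-time date in Galvik, 10 March 2027, is outside that window, so Galvik is on standard time at UTC−08:00.
17:30 UTC − 8h = 09:30 Galvik.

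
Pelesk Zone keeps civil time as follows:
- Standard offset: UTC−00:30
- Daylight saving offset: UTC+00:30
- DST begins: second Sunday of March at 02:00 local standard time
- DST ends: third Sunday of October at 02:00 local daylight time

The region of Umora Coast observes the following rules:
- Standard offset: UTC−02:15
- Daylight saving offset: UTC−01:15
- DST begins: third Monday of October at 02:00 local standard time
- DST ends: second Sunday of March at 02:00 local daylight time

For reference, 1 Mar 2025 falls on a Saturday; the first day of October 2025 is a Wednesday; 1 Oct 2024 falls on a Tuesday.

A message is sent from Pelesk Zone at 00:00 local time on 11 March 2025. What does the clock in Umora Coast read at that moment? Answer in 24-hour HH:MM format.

21:15

1 March 2025 is a Saturday, so the first Sunday is March 2 and the second is March 9.
1 October 2025 is a Wednesday, so the first Sunday is October 5 and the third is October 19.
Daylight saving runs 9 March – 19 October; 11 March 2025 is inside that window, so Pelesk Zone is at UTC+00:30.
00:00 Pelesk Zone − 0h30m = 23:30 UTC (rolling into the previous day, 10 March 2025).
1 October 2024 is a Tuesday, so the first Monday is October 7 and the third is October 21.
1 March 2025 is a Saturday, so the first Sunday is March 2 and the second is March 9.
At the standard offset (UTC−02:15), 23:30 UTC − 2h15m = 21:15 Umora Coast standard time.
The standard-time date in Umora Coast, 10 March 2025, does not fall between 21 October 2024 and 9 March 2025, so daylight saving is not in effect and Umora Coast is at UTC−02:15.
23:30 UTC − 2h15m = 21:15 Umora Coast.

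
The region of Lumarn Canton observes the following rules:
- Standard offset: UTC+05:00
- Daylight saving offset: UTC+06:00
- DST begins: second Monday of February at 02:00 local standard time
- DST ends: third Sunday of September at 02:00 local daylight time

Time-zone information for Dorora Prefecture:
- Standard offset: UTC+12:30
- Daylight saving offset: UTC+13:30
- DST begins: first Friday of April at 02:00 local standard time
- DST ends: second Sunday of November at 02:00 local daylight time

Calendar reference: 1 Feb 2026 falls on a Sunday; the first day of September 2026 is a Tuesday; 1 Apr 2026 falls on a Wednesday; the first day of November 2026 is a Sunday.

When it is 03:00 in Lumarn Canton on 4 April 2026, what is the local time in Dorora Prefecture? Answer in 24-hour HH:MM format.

1 February 2026 is a Sunday, so the first Monday is February 2 and the second is February 9.
1 September 2026 is a Tuesday, so the first Sunday is September 6 and the third is September 20.
Daylight saving runs 9 February – 20 September; 4 April 2026 is inside that window, so Lumarn Canton is at UTC+06:00.
03:00 Lumarn Canton − 6h = 21:00 UTC (rolling into the previous day, 3 April 2026).
1 April 2026 is a Wednesday, so the first Friday is April 3.
1 November 2026 is a Sunday, so the first Sunday is November 1 and the second is November 8.
At the standard offset (UTC+12:30), 21:00 UTC + 12h30m = 09:30 Dorora Prefecture standard time (rolling into the next day, 4 April 2026).
The standard-time date in Dorora Prefecture, 4 April 2026, falls between 3 April and 8 November, so daylight saving is in effect and Dorora Prefecture is at UTC+13:30.
21:00 UTC + 13h30m = 10:30 Dorora Prefecture (rolling into the next day, 4 April 2026).

10:30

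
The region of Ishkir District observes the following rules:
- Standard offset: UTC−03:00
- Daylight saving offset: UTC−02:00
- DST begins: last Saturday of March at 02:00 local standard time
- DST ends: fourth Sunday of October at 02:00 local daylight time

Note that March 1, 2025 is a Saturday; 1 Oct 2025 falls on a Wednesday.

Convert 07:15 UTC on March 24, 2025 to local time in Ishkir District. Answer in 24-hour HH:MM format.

04:15

1 March 2025 is a Saturday, so Saturdays fall on 1, 8, 15, 22, 29; the last is March 29.
1 October 2025 is a Wednesday, so the first Sunday is October 5 and the fourth is October 26.
At the standard offset (UTC−03:00), 07:15 UTC − 3h = 04:15 Ishkir District standard time.
The standard-time date in Ishkir District, March 24, 2025, does not fall between 29 March and 26 October, so daylight saving is not in effect and Ishkir District is at UTC−03:00.
07:15 UTC − 3h = 04:15 local.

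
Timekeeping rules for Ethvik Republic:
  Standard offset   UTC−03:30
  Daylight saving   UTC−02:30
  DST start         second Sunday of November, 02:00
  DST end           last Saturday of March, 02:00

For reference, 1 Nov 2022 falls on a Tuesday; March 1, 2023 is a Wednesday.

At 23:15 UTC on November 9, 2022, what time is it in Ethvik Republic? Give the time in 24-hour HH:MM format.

1 November 2022 is a Tuesday, so the first Sunday is November 6 and the second is November 13.
1 March 2023 is a Wednesday, so Saturdays fall on 4, 11, 18, 25; the last is March 25.
At the standard offset (UTC−03:30), 23:15 UTC − 3h30m = 19:45 Ethvik Republic standard time.
The standard-time date in Ethvik Republic, November 9, 2022, is outside the daylight-saving period (13 November 2022 – 25 March 2023), so Ethvik Republic is on standard time, UTC−03:30.
23:15 UTC − 3h30m = 19:45 local.

19:45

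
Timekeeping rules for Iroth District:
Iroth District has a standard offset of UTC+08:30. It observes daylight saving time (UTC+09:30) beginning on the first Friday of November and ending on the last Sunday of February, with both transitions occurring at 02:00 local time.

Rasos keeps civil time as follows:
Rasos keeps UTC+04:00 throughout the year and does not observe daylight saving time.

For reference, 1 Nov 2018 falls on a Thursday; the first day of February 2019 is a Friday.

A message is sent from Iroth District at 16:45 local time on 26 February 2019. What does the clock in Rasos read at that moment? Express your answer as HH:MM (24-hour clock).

1 November 2018 is a Thursday, so the first Friday is November 2.
1 February 2019 is a Friday, so Sundays fall on 3, 10, 17, 24; the last is February 24.
26 February 2019 is outside the daylight-saving period (2 November 2018 – 24 February 2019), so Iroth District is on standard time, UTC+08:30.
16:45 Iroth District − 8h30m = 08:15 UTC.
Rasos has no daylight saving, so its offset is UTC+04:00 year-round.
08:15 UTC + 4h = 12:15 Rasos.

12:15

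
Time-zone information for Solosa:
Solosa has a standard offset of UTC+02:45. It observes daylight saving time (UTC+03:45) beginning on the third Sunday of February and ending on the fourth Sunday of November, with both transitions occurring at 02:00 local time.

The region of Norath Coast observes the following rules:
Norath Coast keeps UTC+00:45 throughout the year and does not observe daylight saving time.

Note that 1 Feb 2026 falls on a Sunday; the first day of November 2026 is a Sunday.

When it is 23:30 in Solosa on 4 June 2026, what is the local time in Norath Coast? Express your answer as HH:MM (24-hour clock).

1 February 2026 is a Sunday, so the first Sunday is February 1 and the third is February 15.
1 November 2026 is a Sunday, so the first Sunday is November 1 and the fourth is November 22.
Daylight saving runs 15 February – 22 November; 4 June 2026 is inside that window, so Solosa is at UTC+03:45.
23:30 Solosa − 3h45m = 19:45 UTC.
Norath Coast has no daylight saving, so its offset is UTC+00:45 year-round.
19:45 UTC + 0h45m = 20:30 Norath Coast.

20:30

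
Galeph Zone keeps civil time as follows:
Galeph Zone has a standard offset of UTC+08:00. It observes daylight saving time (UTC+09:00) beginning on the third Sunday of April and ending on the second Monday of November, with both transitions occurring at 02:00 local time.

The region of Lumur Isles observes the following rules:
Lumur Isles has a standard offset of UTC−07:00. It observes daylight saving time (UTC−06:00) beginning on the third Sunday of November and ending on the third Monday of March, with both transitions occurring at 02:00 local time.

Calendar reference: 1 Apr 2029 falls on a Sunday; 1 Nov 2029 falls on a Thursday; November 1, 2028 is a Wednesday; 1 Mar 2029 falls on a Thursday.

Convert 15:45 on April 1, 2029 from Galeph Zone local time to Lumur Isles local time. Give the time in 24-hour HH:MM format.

00:45

1 April 2029 is a Sunday, so the first Sunday is April 1 and the third is April 15.
1 November 2029 is a Thursday, so the first Monday is November 5 and the second is November 12.
April 1, 2029 does not fall between 15 April and 12 November, so daylight saving is not in effect and Galeph Zone is at UTC+08:00.
15:45 Galeph Zone − 8h = 07:45 UTC.
1 November 2028 is a Wednesday, so the first Sunday is November 5 and the third is November 19.
1 March 2029 is a Thursday, so the first Monday is March 5 and the third is March 19.
At the standard offset (UTC−07:00), 07:45 UTC − 7h = 00:45 Lumur Isles standard time.
Daylight saving runs 19 November 2028 – 19 March 2029; the standard-time date in Lumur Isles, April 1, 2029, is outside that window, so Lumur Isles is on standard time at UTC−07:00.
07:45 UTC − 7h = 00:45 Lumur Isles.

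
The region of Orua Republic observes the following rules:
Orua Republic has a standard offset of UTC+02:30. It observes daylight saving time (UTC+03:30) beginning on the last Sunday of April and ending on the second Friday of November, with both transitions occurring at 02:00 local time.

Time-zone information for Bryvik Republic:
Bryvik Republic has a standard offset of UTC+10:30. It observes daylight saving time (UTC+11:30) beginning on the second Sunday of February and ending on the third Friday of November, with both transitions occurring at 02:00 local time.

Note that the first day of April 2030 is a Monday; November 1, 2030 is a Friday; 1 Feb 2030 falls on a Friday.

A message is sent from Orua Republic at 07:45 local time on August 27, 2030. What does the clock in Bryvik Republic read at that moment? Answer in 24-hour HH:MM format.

1 April 2030 is a Monday, so Sundays fall on 7, 14, 21, 28; the last is April 28.
1 November 2030 is a Friday, so the first Friday is November 1 and the second is November 8.
August 27, 2030 falls between 28 April and 8 November, so daylight saving is in effect and Orua Republic is at UTC+03:30.
07:45 Orua Republic − 3h30m = 04:15 UTC.
1 February 2030 is a Friday, so the first Sunday is February 3 and the second is February 10.
1 November 2030 is a Friday, so the first Friday is November 1 and the third is November 15.
At the standard offset (UTC+10:30), 04:15 UTC + 10h30m = 14:45 Bryvik Republic standard time.
Daylight saving runs 10 February – 15 November; the standard-time date in Bryvik Republic, August 27, 2030, is inside that window, so Bryvik Republic is at UTC+11:30.
04:15 UTC + 11h30m = 15:45 Bryvik Republic.

15:45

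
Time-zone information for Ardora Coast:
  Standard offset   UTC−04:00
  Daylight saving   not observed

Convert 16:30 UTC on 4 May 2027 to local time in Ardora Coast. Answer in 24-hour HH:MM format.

12:30

Ardora Coast has no daylight saving, so its offset is UTC−04:00 year-round.
16:30 UTC − 4h = 12:30 local.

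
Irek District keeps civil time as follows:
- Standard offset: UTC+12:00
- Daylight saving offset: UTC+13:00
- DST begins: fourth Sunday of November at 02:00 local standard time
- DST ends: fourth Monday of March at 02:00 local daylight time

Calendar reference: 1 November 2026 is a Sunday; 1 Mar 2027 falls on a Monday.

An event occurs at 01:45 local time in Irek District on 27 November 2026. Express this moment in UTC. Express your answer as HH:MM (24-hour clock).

1 November 2026 is a Sunday, so the first Sunday is November 1 and the fourth is November 22.
1 March 2027 is a Monday, so the first Monday is March 1 and the fourth is March 22.
27 November 2026 lies within the daylight-saving period (22 November 2026 – 22 March 2027), so Irek District is on daylight time, UTC+13:00.
01:45 local − 13h = 12:45 UTC (rolling into the previous day, 26 November 2026).

12:45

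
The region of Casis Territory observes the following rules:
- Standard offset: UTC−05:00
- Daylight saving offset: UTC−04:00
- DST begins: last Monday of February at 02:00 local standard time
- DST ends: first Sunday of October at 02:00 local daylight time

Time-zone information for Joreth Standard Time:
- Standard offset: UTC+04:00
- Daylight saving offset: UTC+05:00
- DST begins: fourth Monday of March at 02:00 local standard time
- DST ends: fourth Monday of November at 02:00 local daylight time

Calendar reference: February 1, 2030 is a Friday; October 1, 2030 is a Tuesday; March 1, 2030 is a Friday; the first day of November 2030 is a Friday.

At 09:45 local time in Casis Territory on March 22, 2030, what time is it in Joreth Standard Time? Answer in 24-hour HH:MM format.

17:45

1 February 2030 is a Friday, so Mondays fall on 4, 11, 18, 25; the last is February 25.
1 October 2030 is a Tuesday, so the first Sunday is October 6.
March 22, 2030 falls between 25 February and 6 October, so daylight saving is in effect and Casis Territory is at UTC−04:00.
09:45 Casis Territory + 4h = 13:45 UTC.
1 March 2030 is a Friday, so the first Monday is March 4 and the fourth is March 25.
1 November 2030 is a Friday, so the first Monday is November 4 and the fourth is November 25.
At the standard offset (UTC+04:00), 13:45 UTC + 4h = 17:45 Joreth Standard Time standard time.
Daylight saving runs 25 March – 25 November; the standard-time date in Joreth Standard Time, March 22, 2030, is outside that window, so Joreth Standard Time is on standard time at UTC+04:00.
13:45 UTC + 4h = 17:45 Joreth Standard Time.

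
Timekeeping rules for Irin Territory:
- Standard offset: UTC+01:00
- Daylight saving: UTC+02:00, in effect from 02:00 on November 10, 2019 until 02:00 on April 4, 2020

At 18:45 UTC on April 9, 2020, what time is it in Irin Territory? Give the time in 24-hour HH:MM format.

At the standard offset (UTC+01:00), 18:45 UTC + 1h = 19:45 Irin Territory standard time.
Daylight saving runs 10 November 2019 – 4 April 2020; the standard-time date in Irin Territory, April 9, 2020, is outside that window, so Irin Territory is on standard time at UTC+01:00.
18:45 UTC + 1h = 19:45 local.

19:45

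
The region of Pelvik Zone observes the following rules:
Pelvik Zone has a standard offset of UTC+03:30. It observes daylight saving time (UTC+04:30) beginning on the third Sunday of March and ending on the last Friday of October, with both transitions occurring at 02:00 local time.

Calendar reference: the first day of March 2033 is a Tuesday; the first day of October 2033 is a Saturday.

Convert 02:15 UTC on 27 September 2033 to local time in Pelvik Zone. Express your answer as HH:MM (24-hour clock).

06:45

1 March 2033 is a Tuesday, so the first Sunday is March 6 and the third is March 20.
1 October 2033 is a Saturday, so Fridays fall on 7, 14, 21, 28; the last is October 28.
At the standard offset (UTC+03:30), 02:15 UTC + 3h30m = 05:45 Pelvik Zone standard time.
The standard-time date in Pelvik Zone, 27 September 2033, falls between 20 March and 28 October, so daylight saving is in effect and Pelvik Zone is at UTC+04:30.
02:15 UTC + 4h30m = 06:45 local.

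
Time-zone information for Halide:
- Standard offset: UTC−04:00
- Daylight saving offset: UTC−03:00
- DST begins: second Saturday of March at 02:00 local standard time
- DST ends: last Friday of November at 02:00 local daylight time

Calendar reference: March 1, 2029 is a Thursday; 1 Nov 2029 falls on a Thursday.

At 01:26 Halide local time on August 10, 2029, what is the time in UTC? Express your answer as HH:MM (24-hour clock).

1 March 2029 is a Thursday, so the first Saturday is March 3 and the second is March 10.
1 November 2029 is a Thursday, so Fridays fall on 2, 9, 16, 23, 30; the last is November 30.
August 10, 2029 falls between 10 March and 30 November, so daylight saving is in effect and Halide is at UTC−03:00.
01:26 local + 3h = 04:26 UTC.

04:26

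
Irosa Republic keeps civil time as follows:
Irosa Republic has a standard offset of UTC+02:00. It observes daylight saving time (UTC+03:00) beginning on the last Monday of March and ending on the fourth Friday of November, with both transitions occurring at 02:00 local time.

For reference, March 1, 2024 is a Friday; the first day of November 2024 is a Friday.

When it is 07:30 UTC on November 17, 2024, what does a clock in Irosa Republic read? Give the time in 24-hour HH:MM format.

1 March 2024 is a Friday, so Mondays fall on 4, 11, 18, 25; the last is March 25.
1 November 2024 is a Friday, so the first Friday is November 1 and the fourth is November 22.
At the standard offset (UTC+02:00), 07:30 UTC + 2h = 09:30 Irosa Republic standard time.
The standard-time date in Irosa Republic, November 17, 2024, falls between 25 March and 22 November, so daylight saving is in effect and Irosa Republic is at UTC+03:00.
07:30 UTC + 3h = 10:30 local.

10:30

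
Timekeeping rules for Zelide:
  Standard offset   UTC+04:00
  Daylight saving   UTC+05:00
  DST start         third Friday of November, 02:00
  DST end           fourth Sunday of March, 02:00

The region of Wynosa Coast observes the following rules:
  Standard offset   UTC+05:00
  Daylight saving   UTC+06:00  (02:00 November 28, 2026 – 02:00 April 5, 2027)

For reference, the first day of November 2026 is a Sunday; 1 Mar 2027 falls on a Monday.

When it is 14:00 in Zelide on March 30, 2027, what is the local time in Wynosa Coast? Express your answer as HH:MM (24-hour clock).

16:00

1 November 2026 is a Sunday, so the first Friday is November 6 and the third is November 20.
1 March 2027 is a Monday, so the first Sunday is March 7 and the fourth is March 28.
Daylight saving runs 20 November 2026 – 28 March 2027; March 30, 2027 is outside that window, so Zelide is on standard time at UTC+04:00.
14:00 Zelide − 4h = 10:00 UTC.
At the standard offset (UTC+05:00), 10:00 UTC + 5h = 15:00 Wynosa Coast standard time.
Daylight saving runs 28 November 2026 – 5 April 2027; the standard-time date in Wynosa Coast, March 30, 2027, is inside that window, so Wynosa Coast is at UTC+06:00.
10:00 UTC + 6h = 16:00 Wynosa Coast.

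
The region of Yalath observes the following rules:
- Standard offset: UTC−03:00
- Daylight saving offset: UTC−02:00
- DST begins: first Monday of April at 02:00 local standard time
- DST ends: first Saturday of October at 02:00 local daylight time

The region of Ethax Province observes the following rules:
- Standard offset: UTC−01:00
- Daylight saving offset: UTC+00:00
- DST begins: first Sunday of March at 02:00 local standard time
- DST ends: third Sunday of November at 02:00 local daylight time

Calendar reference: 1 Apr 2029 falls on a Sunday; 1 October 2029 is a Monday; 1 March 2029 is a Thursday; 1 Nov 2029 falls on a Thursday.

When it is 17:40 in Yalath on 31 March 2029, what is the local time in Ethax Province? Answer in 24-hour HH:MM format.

20:40

1 April 2029 is a Sunday, so the first Monday is April 2.
1 October 2029 is a Monday, so the first Saturday is October 6.
31 March 2029 is outside the daylight-saving period (2 April – 6 October), so Yalath is on standard time, UTC−03:00.
17:40 Yalath + 3h = 20:40 UTC.
1 March 2029 is a Thursday, so the first Sunday is March 4.
1 November 2029 is a Thursday, so the first Sunday is November 4 and the third is November 18.
At the standard offset (UTC−01:00), 20:40 UTC − 1h = 19:40 Ethax Province standard time.
The standard-time date in Ethax Province, 31 March 2029, falls between 4 March and 18 November, so daylight saving is in effect and Ethax Province is at UTC+00:00.
20:40 UTC + 0h = 20:40 Ethax Province.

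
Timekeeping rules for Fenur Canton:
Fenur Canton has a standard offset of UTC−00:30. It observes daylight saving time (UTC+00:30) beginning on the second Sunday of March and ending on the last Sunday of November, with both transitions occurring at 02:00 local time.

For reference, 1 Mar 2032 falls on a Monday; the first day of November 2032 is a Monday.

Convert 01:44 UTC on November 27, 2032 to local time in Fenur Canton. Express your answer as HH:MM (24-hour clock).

02:14

1 March 2032 is a Monday, so the first Sunday is March 7 and the second is March 14.
1 November 2032 is a Monday, so Sundays fall on 7, 14, 21, 28; the last is November 28.
At the standard offset (UTC−00:30), 01:44 UTC − 0h30m = 01:14 Fenur Canton standard time.
The standard-time date in Fenur Canton, November 27, 2032, falls between 14 March and 28 November, so daylight saving is in effect and Fenur Canton is at UTC+00:30.
01:44 UTC + 0h30m = 02:14 local.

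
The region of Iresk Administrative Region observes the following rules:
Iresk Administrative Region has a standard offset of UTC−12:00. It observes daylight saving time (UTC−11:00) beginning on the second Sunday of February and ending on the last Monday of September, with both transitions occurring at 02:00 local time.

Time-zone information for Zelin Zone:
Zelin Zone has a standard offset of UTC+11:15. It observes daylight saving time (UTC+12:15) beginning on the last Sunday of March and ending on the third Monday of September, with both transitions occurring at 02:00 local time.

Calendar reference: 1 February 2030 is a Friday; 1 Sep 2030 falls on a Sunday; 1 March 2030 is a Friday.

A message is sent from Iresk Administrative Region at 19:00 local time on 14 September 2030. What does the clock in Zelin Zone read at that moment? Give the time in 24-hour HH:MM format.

18:15

1 February 2030 is a Friday, so the first Sunday is February 3 and the second is February 10.
1 September 2030 is a Sunday, so Mondays fall on 2, 9, 16, 23, 30; the last is September 30.
14 September 2030 falls between 10 February and 30 September, so daylight saving is in effect and Iresk Administrative Region is at UTC−11:00.
19:00 Iresk Administrative Region + 11h = 06:00 UTC (rolling into the next day, 15 September 2030).
1 March 2030 is a Friday, so Sundays fall on 3, 10, 17, 24, 31; the last is March 31.
1 September 2030 is a Sunday, so the first Monday is September 2 and the third is September 16.
At the standard offset (UTC+11:15), 06:00 UTC + 11h15m = 17:15 Zelin Zone standard time.
Daylight saving runs 31 March – 16 September; the standard-time date in Zelin Zone, 15 September 2030, is inside that window, so Zelin Zone is at UTC+12:15.
06:00 UTC + 12h15m = 18:15 Zelin Zone.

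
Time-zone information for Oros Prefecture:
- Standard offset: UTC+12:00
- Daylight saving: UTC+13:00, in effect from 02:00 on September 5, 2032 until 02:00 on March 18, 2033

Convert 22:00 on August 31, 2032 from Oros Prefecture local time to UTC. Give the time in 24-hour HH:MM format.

10:00

August 31, 2032 does not fall between 5 September 2032 and 18 March 2033, so daylight saving is not in effect and Oros Prefecture is at UTC+12:00.
22:00 local − 12h = 10:00 UTC.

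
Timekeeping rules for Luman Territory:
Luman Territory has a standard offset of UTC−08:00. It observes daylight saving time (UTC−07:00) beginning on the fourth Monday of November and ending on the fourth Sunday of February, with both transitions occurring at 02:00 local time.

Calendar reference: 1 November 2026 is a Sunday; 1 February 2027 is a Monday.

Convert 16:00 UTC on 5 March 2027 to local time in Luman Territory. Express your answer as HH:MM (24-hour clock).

1 November 2026 is a Sunday, so the first Monday is November 2 and the fourth is November 23.
1 February 2027 is a Monday, so the first Sunday is February 7 and the fourth is February 28.
At the standard offset (UTC−08:00), 16:00 UTC − 8h = 08:00 Luman Territory standard time.
The standard-time date in Luman Territory, 5 March 2027, is outside the daylight-saving period (23 November 2026 – 28 February 2027), so Luman Territory is on standard time, UTC−08:00.
16:00 UTC − 8h = 08:00 local.

08:00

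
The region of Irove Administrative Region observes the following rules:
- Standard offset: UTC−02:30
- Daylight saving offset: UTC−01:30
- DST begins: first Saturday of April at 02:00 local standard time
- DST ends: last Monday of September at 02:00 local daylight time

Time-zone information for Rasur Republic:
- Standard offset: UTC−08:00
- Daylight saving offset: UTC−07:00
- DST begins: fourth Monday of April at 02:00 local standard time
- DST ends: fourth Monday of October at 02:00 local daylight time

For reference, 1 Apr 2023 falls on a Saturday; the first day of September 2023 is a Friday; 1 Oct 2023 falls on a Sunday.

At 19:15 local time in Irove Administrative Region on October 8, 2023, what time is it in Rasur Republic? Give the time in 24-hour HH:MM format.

1 April 2023 is a Saturday, so the first Saturday is April 1.
1 September 2023 is a Friday, so Mondays fall on 4, 11, 18, 25; the last is September 25.
October 8, 2023 does not fall between 1 April and 25 September, so daylight saving is not in effect and Irove Administrative Region is at UTC−02:30.
19:15 Irove Administrative Region + 2h30m = 21:45 UTC.
1 April 2023 is a Saturday, so the first Monday is April 3 and the fourth is April 24.
1 October 2023 is a Sunday, so the first Monday is October 2 and the fourth is October 23.
At the standard offset (UTC−08:00), 21:45 UTC − 8h = 13:45 Rasur Republic standard time.
Daylight saving runs 24 April – 23 October; the standard-time date in Rasur Republic, October 8, 2023, is inside that window, so Rasur Republic is at UTC−07:00.
21:45 UTC − 7h = 14:45 Rasur Republic.

14:45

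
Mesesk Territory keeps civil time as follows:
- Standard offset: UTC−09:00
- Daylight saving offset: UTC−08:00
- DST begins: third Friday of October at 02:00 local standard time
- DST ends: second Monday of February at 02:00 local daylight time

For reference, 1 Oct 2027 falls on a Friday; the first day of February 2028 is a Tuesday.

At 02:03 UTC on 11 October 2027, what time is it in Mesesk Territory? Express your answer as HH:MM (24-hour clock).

17:03

1 October 2027 is a Friday, so the first Friday is October 1 and the third is October 15.
1 February 2028 is a Tuesday, so the first Monday is February 7 and the second is February 14.
At the standard offset (UTC−09:00), 02:03 UTC − 9h = 17:03 Mesesk Territory standard time (rolling into the previous day, 10 October 2027).
Daylight saving runs 15 October 2027 – 14 February 2028; the standard-time date in Mesesk Territory, 10 October 2027, is outside that window, so Mesesk Territory is on standard time at UTC−09:00.
02:03 UTC − 9h = 17:03 local (rolling into the previous day, 10 October 2027).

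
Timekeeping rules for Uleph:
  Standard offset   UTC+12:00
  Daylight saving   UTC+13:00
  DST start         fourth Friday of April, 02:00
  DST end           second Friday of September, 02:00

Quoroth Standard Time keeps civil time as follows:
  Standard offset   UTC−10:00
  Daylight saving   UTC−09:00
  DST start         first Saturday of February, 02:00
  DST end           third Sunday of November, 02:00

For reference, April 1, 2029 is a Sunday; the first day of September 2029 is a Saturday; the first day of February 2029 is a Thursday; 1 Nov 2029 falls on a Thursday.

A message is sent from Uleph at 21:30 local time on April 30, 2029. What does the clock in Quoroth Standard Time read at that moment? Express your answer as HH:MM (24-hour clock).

1 April 2029 is a Sunday, so the first Friday is April 6 and the fourth is April 27.
1 September 2029 is a Saturday, so the first Friday is September 7 and the second is September 14.
April 30, 2029 falls between 27 April and 14 September, so daylight saving is in effect and Uleph is at UTC+13:00.
21:30 Uleph − 13h = 08:30 UTC.
1 February 2029 is a Thursday, so the first Saturday is February 3.
1 November 2029 is a Thursday, so the first Sunday is November 4 and the third is November 18.
At the standard offset (UTC−10:00), 08:30 UTC − 10h = 22:30 Quoroth Standard Time standard time (rolling into the previous day, 29 April 2029).
Daylight saving runs 3 February – 18 November; the standard-time date in Quoroth Standard Time, April 29, 2029, is inside that window, so Quoroth Standard Time is at UTC−09:00.
08:30 UTC − 9h = 23:30 Quoroth Standard Time (rolling into the previous day, 29 April 2029).

23:30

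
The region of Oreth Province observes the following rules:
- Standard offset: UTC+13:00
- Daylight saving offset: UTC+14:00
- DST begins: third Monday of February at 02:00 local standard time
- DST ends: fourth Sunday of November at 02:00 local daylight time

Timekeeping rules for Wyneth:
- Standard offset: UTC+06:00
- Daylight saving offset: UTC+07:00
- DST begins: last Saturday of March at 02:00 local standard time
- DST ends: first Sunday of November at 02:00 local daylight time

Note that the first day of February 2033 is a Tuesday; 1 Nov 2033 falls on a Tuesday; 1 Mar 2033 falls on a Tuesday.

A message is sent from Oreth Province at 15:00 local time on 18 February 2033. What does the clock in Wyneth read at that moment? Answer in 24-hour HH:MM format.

1 February 2033 is a Tuesday, so the first Monday is February 7 and the third is February 21.
1 November 2033 is a Tuesday, so the first Sunday is November 6 and the fourth is November 27.
18 February 2033 is outside the daylight-saving period (21 February – 27 November), so Oreth Province is on standard time, UTC+13:00.
15:00 Oreth Province − 13h = 02:00 UTC.
1 March 2033 is a Tuesday, so Saturdays fall on 5, 12, 19, 26; the last is March 26.
1 November 2033 is a Tuesday, so the first Sunday is November 6.
At the standard offset (UTC+06:00), 02:00 UTC + 6h = 08:00 Wyneth standard time.
The standard-time date in Wyneth, 18 February 2033, does not fall between 26 March and 6 November, so daylight saving is not in effect and Wyneth is at UTC+06:00.
02:00 UTC + 6h = 08:00 Wyneth.

08:00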